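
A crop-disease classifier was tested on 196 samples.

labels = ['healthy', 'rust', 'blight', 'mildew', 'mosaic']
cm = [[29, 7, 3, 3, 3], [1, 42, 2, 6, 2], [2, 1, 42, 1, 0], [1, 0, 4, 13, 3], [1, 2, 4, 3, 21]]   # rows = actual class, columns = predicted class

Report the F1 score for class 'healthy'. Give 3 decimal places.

Treat 'healthy' as positive and all other classes as negative.
F1 score = 2·TP/(2·TP+FP+FN).
healthy: TP=29, FP=1+2+1+1=5, FN=7+3+3+3=16 → 58/79 = 0.7342

0.734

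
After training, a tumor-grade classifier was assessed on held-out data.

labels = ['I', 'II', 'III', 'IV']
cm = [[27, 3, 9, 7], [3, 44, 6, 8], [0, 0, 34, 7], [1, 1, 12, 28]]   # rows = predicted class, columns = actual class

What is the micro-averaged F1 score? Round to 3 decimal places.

Micro-averaging pools counts across classes: ΣTP=133, ΣFP=57, ΣFN=57.
Micro-F1 score = 2·TP/(2·TP+FP+FN) on pooled counts = 0.700 (equals overall accuracy in single-label multiclass).

0.700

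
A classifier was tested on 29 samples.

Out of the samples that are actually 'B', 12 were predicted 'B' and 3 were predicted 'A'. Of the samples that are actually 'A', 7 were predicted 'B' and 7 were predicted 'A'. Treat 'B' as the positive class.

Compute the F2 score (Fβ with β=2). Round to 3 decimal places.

Fβ = (1+β²)·TP / ((1+β²)·TP + β²·FN + FP), with β²=4
= 5·12 / (5·12 + 4·3 + 7) = 0.759

0.759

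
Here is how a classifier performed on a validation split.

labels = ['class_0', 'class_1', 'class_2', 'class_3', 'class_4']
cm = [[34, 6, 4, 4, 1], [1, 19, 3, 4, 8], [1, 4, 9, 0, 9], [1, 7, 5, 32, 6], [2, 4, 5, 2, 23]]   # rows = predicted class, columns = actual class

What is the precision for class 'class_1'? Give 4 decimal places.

0.5429

Take TP from the diagonal, FP from the rest of the 'class_1' prediction marginal, FN from the rest of the 'class_1' actual marginal.
precision = TP/(TP+FP).
class_1: TP=19, FP=1+3+4+8=16 → 19/35 = 0.54286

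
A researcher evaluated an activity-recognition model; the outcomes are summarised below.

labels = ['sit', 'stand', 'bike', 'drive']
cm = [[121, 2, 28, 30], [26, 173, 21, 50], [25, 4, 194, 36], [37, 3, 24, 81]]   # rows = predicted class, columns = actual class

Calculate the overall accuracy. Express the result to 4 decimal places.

0.6655

Accuracy = trace / total = (121+173+194+81=569) / 855 = 569/855 = 0.6655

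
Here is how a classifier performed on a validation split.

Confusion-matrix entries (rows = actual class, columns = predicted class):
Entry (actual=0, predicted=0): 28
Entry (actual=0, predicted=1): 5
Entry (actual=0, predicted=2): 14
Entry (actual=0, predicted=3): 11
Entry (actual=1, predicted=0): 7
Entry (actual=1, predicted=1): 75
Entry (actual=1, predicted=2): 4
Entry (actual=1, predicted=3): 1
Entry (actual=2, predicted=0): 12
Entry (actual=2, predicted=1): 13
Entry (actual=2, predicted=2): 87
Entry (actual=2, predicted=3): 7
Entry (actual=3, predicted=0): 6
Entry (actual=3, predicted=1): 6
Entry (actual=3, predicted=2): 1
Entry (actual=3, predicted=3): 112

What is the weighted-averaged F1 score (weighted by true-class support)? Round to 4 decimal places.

0.7733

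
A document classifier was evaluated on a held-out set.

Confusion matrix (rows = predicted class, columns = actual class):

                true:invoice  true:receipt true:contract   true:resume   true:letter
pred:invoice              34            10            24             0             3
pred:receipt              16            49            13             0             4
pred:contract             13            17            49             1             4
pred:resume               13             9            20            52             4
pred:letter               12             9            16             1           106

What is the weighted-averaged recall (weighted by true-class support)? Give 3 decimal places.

0.605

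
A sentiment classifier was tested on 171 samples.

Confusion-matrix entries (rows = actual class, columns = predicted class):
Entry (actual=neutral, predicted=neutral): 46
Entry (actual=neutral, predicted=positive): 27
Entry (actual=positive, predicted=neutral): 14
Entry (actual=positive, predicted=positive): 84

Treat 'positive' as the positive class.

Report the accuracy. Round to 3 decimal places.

0.760

Accuracy = (TP+TN)/N = (84+46)/171 = 0.760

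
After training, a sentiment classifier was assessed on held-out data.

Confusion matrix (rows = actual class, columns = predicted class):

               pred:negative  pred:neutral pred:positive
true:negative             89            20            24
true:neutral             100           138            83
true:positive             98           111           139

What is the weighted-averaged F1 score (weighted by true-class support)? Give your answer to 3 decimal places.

Per-class F1 score (2·TP/(2·TP+FP+FN)):
  negative: TP=89, FP=100+98=198, FN=20+24=44 → 178/420 = 0.4238
  neutral: TP=138, FP=20+111=131, FN=100+83=183 → 276/590 = 0.4678
  positive: TP=139, FP=24+83=107, FN=98+111=209 → 278/594 = 0.4680
Weighted-F1 score = Σ (supportᵢ/N)·F1 scoreᵢ with N=802: (133/802)·0.4238 + (321/802)·0.4678 + (348/802)·0.4680 = 0.461

0.461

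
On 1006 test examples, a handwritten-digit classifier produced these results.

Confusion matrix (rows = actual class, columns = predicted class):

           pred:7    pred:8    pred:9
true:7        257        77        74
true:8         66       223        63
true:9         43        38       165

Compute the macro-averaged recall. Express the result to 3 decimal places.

0.645

Per-class recall (TP/(TP+FN)):
  7: TP=257, FN=77+74=151 → 257/408 = 0.6299
  8: TP=223, FN=66+63=129 → 223/352 = 0.6335
  9: TP=165, FN=43+38=81 → 165/246 = 0.6707
Macro-recall = mean = (0.6299 + 0.6335 + 0.6707) / 3 = 0.645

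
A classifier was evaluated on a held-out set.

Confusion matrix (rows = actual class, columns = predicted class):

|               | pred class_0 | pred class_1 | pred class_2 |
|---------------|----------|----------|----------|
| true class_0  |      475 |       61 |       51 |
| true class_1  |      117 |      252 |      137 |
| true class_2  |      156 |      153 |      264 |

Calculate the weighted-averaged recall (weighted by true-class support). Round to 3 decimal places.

Per-class recall (TP/(TP+FN)):
  class_0: TP=475, FN=61+51=112 → 475/587 = 0.8092
  class_1: TP=252, FN=117+137=254 → 252/506 = 0.4980
  class_2: TP=264, FN=156+153=309 → 264/573 = 0.4607
Weighted-recall = Σ (supportᵢ/N)·recallᵢ with N=1666: (587/1666)·0.8092 + (506/1666)·0.4980 + (573/1666)·0.4607 = 0.595

0.595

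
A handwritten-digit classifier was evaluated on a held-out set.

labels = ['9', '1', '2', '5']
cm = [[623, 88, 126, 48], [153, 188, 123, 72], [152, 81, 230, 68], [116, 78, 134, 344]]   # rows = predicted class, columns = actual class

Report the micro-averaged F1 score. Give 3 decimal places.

Micro-averaging pools counts across classes: ΣTP=1385, ΣFP=1239, ΣFN=1239.
Micro-F1 score = 2·TP/(2·TP+FP+FN) on pooled counts = 0.528 (equals overall accuracy in single-label multiclass).

0.528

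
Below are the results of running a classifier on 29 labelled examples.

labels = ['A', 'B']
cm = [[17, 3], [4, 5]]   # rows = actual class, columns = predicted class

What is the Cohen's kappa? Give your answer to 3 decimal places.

Observed agreement pₒ = trace/N = 22/29 = 0.7586
Expected agreement pₑ = Σ (rowᵢ·colᵢ)/N² = (20·21 + 9·8)/29² = 0.5850
κ = (pₒ − pₑ)/(1 − pₑ) = (0.7586 − 0.5850)/(1 − 0.5850) = 0.418

0.418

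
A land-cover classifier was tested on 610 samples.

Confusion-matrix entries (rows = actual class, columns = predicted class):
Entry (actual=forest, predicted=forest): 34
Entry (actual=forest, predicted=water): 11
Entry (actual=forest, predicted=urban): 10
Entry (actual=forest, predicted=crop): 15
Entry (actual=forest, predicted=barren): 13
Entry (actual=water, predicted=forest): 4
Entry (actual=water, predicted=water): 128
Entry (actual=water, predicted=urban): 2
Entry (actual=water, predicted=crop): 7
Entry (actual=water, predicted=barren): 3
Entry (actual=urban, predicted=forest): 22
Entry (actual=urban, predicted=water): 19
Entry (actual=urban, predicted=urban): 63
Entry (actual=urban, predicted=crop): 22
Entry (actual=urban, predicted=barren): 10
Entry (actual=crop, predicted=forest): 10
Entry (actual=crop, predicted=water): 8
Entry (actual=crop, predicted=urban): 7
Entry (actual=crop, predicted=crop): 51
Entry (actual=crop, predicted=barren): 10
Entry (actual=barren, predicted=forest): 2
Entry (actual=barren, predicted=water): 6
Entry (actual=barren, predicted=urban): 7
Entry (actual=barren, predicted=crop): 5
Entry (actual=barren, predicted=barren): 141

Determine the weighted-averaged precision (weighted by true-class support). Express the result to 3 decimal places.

0.680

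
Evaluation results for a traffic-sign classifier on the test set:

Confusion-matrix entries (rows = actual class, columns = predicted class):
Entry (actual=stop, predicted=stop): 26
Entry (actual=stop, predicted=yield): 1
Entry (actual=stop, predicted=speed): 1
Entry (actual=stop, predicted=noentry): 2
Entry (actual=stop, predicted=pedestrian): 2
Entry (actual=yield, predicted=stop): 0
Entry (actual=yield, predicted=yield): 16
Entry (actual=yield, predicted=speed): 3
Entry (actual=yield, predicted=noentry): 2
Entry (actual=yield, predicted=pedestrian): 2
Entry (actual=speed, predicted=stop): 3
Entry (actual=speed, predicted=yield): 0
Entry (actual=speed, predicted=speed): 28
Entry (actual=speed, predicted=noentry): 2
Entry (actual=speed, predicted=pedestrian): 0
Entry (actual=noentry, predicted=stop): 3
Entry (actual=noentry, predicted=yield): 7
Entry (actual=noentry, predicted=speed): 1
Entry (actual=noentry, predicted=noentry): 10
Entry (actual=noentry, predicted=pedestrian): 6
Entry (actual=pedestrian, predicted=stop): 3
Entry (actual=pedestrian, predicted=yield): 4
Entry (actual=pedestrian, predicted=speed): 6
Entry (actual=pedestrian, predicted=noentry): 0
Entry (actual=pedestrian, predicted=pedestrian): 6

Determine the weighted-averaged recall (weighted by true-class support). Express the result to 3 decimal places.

0.642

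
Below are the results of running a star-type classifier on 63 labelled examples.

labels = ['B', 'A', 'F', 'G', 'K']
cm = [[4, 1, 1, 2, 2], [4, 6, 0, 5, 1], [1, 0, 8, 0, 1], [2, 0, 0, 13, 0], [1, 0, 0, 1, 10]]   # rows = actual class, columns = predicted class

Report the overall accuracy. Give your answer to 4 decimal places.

0.6508

Accuracy = trace / total = (4+6+8+13+10=41) / 63 = 41/63 = 0.6508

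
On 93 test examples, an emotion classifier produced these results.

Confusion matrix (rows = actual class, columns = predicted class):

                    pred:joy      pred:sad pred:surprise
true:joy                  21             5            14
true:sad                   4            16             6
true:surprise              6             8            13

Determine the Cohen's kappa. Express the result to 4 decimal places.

Observed agreement pₒ = trace/N = 50/93 = 0.53763
Expected agreement pₑ = Σ (rowᵢ·colᵢ)/N² = (40·31 + 26·29 + 27·33)/93² = 0.33356
κ = (pₒ − pₑ)/(1 − pₑ) = (0.53763 − 0.33356)/(1 − 0.33356) = 0.3062

0.3062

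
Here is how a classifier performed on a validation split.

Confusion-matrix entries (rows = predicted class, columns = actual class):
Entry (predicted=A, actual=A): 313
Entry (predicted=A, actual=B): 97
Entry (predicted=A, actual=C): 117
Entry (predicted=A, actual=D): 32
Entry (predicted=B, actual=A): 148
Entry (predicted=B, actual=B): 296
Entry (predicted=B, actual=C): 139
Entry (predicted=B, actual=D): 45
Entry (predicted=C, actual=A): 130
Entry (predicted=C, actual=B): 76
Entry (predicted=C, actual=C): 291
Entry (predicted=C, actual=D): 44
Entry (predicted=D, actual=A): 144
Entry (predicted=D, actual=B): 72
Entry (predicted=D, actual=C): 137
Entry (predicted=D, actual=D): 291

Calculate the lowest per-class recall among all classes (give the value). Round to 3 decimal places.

0.425

Per-class recall (TP/(TP+FN)):
  A: TP=313, FN=148+130+144=422 → 313/735 = 0.4259
  B: TP=296, FN=97+76+72=245 → 296/541 = 0.5471
  C: TP=291, FN=117+139+137=393 → 291/684 = 0.4254
  D: TP=291, FN=32+45+44=121 → 291/412 = 0.7063
Lowest is class 'C' with recall = 0.425.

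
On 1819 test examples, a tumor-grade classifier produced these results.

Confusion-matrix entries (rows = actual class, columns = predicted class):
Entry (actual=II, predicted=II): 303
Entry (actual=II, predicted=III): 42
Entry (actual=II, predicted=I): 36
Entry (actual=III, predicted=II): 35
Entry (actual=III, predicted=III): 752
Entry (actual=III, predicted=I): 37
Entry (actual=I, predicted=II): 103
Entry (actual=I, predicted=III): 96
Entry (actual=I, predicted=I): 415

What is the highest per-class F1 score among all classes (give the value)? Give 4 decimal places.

Per-class F1 score (2·TP/(2·TP+FP+FN)):
  II: TP=303, FP=35+103=138, FN=42+36=78 → 606/822 = 0.73723
  III: TP=752, FP=42+96=138, FN=35+37=72 → 1504/1714 = 0.87748
  I: TP=415, FP=36+37=73, FN=103+96=199 → 830/1102 = 0.75318
Highest is class 'III' with F1 score = 0.8775.

0.8775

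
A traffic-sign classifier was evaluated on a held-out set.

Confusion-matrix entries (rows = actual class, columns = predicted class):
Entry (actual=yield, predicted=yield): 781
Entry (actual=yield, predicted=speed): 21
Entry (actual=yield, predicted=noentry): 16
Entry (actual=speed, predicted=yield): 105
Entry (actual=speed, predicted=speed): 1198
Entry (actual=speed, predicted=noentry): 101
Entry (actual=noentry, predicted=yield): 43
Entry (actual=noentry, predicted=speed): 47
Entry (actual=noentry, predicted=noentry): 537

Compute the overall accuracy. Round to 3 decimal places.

Accuracy = trace / total = (781+1198+537=2516) / 2849 = 2516/2849 = 0.883

0.883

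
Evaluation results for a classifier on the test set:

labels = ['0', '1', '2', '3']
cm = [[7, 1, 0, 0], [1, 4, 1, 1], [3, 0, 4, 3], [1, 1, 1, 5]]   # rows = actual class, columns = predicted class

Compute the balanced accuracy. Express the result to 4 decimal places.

0.6179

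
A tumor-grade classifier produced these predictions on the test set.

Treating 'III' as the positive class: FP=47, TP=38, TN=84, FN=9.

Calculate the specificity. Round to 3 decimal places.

Specificity = TN/(TN+FP) = 84/(84+47) = 0.641

0.641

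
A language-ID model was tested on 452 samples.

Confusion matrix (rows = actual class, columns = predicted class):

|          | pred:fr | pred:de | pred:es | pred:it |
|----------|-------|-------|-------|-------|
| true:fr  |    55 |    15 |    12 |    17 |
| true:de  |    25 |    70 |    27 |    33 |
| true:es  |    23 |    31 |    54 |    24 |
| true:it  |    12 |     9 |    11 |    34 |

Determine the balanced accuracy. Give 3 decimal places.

0.483

Balanced accuracy = mean of per-class recall.
  fr: recall = 55/99 = 0.5556
  de: recall = 70/155 = 0.4516
  es: recall = 54/132 = 0.4091
  it: recall = 34/66 = 0.5152
Mean = (0.5556 + 0.4516 + 0.4091 + 0.5152) / 4 = 0.483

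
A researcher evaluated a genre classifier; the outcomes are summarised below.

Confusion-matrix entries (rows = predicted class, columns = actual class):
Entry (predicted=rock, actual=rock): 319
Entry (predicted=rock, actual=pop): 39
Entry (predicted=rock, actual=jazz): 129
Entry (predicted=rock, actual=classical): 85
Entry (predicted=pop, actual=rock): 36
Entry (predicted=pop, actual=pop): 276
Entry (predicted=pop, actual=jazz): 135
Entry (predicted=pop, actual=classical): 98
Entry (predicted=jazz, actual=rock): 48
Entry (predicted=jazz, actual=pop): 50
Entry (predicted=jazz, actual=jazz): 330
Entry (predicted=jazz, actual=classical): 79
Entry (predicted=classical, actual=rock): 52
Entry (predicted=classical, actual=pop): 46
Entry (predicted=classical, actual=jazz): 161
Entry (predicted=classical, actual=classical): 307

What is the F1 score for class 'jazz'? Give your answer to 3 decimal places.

F1 score = 2·TP/(2·TP+FP+FN).
jazz: TP=330, FP=48+50+79=177, FN=129+135+161=425 → 660/1262 = 0.5230

0.523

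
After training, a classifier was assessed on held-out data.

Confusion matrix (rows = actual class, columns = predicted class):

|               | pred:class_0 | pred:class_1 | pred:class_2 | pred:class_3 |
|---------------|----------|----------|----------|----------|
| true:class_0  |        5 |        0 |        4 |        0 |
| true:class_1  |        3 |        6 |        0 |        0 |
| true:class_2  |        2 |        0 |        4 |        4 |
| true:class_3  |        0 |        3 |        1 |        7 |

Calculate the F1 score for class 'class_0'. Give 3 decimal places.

0.526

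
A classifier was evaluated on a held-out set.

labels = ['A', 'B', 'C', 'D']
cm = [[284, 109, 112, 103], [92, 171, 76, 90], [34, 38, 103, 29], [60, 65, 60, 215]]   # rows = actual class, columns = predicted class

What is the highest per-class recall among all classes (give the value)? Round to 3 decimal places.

0.538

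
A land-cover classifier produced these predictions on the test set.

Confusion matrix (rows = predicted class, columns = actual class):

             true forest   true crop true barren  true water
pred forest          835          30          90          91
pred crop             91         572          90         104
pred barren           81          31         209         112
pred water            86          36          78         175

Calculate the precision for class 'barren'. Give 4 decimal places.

0.4827

precision = TP/(TP+FP).
barren: TP=209, FP=81+31+112=224 → 209/433 = 0.48268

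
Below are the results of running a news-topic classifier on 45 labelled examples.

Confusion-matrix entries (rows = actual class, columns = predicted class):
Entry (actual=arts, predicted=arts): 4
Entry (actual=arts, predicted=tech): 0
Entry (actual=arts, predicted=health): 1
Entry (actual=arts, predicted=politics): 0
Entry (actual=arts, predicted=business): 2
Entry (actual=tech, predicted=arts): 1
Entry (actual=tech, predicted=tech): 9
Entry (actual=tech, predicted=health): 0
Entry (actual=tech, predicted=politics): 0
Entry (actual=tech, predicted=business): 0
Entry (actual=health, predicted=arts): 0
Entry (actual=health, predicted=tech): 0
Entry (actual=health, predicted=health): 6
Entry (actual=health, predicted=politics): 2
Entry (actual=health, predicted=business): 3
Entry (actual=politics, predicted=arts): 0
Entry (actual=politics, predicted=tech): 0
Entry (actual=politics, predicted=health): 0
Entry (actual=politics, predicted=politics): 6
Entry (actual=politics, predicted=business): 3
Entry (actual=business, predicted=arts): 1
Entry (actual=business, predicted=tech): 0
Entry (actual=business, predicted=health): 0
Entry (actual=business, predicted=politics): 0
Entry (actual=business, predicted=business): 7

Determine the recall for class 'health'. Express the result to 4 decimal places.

0.5455

One-vs-rest for 'health': TP = diagonal; FP = other classes predicted 'health'; FN = 'health' predicted as other.
recall = TP/(TP+FN).
health: TP=6, FN=0+0+2+3=5 → 6/11 = 0.54545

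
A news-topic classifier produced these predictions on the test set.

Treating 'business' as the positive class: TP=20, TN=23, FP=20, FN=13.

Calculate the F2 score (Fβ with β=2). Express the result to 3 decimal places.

Fβ = (1+β²)·TP / ((1+β²)·TP + β²·FN + FP), with β²=4
= 5·20 / (5·20 + 4·13 + 20) = 0.581

0.581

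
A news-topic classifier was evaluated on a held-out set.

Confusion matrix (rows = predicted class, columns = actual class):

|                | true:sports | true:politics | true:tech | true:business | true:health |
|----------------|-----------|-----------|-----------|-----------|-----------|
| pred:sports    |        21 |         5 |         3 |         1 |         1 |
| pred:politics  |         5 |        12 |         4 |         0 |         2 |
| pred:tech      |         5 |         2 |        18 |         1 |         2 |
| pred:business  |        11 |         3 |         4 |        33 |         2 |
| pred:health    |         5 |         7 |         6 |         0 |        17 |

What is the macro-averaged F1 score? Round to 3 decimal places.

0.580

Per-class F1 score (2·TP/(2·TP+FP+FN)):
  sports: TP=21, FP=5+3+1+1=10, FN=5+5+11+5=26 → 42/78 = 0.5385
  politics: TP=12, FP=5+4+0+2=11, FN=5+2+3+7=17 → 24/52 = 0.4615
  tech: TP=18, FP=5+2+1+2=10, FN=3+4+4+6=17 → 36/63 = 0.5714
  business: TP=33, FP=11+3+4+2=20, FN=1+0+1+0=2 → 66/88 = 0.7500
  health: TP=17, FP=5+7+6+0=18, FN=1+2+2+2=7 → 34/59 = 0.5763
Macro-F1 score = mean = (0.5385 + 0.4615 + 0.5714 + 0.7500 + 0.5763) / 5 = 0.580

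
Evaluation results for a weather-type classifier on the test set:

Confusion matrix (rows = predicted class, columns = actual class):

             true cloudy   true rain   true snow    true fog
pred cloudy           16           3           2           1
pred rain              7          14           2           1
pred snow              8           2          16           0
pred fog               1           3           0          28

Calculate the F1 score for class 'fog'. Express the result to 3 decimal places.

0.903

Treat 'fog' as positive and all other classes as negative.
F1 score = 2·TP/(2·TP+FP+FN).
fog: TP=28, FP=1+3+0=4, FN=1+1+0=2 → 56/62 = 0.9032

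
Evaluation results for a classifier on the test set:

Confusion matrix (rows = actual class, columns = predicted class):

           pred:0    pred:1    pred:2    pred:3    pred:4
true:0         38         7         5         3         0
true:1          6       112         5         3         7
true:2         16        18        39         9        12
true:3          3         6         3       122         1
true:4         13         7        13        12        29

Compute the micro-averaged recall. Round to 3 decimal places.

Micro-averaging pools counts across classes: ΣTP=340, ΣFP=149, ΣFN=149.
Micro-recall = TP/(TP+FN) on pooled counts = 0.695 (equals overall accuracy in single-label multiclass).

0.695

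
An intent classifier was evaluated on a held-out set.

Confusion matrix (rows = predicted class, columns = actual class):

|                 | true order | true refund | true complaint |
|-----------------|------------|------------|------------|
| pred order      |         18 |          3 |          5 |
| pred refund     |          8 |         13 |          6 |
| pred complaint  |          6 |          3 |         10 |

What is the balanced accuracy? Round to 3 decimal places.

0.574

Balanced accuracy = mean of per-class recall.
  order: recall = 18/32 = 0.5625
  refund: recall = 13/19 = 0.6842
  complaint: recall = 10/21 = 0.4762
Mean = (0.5625 + 0.6842 + 0.4762) / 3 = 0.574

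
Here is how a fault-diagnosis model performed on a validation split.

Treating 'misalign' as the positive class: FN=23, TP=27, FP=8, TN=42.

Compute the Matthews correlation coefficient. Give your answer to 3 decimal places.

MCC = (TP·TN − FP·FN) / √((TP+FP)(TP+FN)(TN+FP)(TN+FN))
Numerator = 27·42 − 8·23 = 950
Denominator = √(35·50·50·65) = √5687500 = 2384.8480
MCC = 950 / 2384.8480 = 0.398

0.398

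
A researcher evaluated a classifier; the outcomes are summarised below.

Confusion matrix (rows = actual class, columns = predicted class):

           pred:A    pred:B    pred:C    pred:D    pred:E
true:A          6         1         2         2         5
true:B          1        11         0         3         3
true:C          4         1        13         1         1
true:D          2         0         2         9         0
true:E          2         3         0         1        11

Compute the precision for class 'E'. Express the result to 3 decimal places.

0.550

Treat 'E' as positive and all other classes as negative.
precision = TP/(TP+FP).
E: TP=11, FP=5+3+1+0=9 → 11/20 = 0.5500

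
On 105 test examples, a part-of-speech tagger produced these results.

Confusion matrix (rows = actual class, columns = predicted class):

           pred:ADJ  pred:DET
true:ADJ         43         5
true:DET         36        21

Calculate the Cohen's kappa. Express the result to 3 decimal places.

0.251

Observed agreement pₒ = trace/N = 64/105 = 0.6095
Expected agreement pₑ = Σ (rowᵢ·colᵢ)/N² = (48·79 + 57·26)/105² = 0.4784
κ = (pₒ − pₑ)/(1 − pₑ) = (0.6095 − 0.4784)/(1 − 0.4784) = 0.251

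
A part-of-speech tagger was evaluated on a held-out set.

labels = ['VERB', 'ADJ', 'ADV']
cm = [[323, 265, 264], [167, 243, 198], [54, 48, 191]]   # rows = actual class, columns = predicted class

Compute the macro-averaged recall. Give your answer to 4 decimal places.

Per-class recall (TP/(TP+FN)):
  VERB: TP=323, FN=265+264=529 → 323/852 = 0.37911
  ADJ: TP=243, FN=167+198=365 → 243/608 = 0.39967
  ADV: TP=191, FN=54+48=102 → 191/293 = 0.65188
Macro-recall = mean = (0.37911 + 0.39967 + 0.65188) / 3 = 0.4769

0.4769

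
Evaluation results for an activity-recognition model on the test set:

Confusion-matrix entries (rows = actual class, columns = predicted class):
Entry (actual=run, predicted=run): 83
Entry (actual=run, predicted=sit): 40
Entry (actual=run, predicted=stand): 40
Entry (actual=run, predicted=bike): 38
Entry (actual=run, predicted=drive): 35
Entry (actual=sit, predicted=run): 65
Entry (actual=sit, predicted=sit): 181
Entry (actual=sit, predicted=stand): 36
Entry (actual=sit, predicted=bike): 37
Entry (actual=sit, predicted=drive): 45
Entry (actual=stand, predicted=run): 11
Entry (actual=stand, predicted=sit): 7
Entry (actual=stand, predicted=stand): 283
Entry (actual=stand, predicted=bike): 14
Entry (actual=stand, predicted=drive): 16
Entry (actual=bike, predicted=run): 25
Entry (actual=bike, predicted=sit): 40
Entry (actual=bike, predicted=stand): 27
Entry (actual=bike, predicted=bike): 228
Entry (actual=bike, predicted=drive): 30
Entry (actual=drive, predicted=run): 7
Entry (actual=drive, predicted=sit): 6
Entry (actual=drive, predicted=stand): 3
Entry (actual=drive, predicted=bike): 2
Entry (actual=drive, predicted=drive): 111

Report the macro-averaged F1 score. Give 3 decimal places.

0.606

Per-class F1 score (2·TP/(2·TP+FP+FN)):
  run: TP=83, FP=65+11+25+7=108, FN=40+40+38+35=153 → 166/427 = 0.3888
  sit: TP=181, FP=40+7+40+6=93, FN=65+36+37+45=183 → 362/638 = 0.5674
  stand: TP=283, FP=40+36+27+3=106, FN=11+7+14+16=48 → 566/720 = 0.7861
  bike: TP=228, FP=38+37+14+2=91, FN=25+40+27+30=122 → 456/669 = 0.6816
  drive: TP=111, FP=35+45+16+30=126, FN=7+6+3+2=18 → 222/366 = 0.6066
Macro-F1 score = mean = (0.3888 + 0.5674 + 0.7861 + 0.6816 + 0.6066) / 5 = 0.606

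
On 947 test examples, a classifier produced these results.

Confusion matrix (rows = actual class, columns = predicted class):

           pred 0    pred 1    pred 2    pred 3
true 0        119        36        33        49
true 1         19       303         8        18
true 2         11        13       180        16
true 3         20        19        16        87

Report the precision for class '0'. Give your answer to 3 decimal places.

Treat '0' as positive and all other classes as negative.
precision = TP/(TP+FP).
0: TP=119, FP=19+11+20=50 → 119/169 = 0.7041

0.704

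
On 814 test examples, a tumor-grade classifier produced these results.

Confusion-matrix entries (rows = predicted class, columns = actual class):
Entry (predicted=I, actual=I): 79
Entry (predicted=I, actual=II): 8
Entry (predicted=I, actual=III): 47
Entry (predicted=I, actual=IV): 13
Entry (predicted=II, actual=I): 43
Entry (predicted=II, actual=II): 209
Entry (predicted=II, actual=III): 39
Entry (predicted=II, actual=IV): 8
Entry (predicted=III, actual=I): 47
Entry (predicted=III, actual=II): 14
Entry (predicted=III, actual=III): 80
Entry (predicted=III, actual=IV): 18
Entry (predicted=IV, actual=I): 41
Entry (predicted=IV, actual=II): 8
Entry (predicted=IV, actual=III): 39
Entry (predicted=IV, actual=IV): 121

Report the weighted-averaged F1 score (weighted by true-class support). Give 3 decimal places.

0.582

Per-class F1 score (2·TP/(2·TP+FP+FN)):
  I: TP=79, FP=8+47+13=68, FN=43+47+41=131 → 158/357 = 0.4426
  II: TP=209, FP=43+39+8=90, FN=8+14+8=30 → 418/538 = 0.7770
  III: TP=80, FP=47+14+18=79, FN=47+39+39=125 → 160/364 = 0.4396
  IV: TP=121, FP=41+8+39=88, FN=13+8+18=39 → 242/369 = 0.6558
Weighted-F1 score = Σ (supportᵢ/N)·F1 scoreᵢ with N=814: (210/814)·0.4426 + (239/814)·0.7770 + (205/814)·0.4396 + (160/814)·0.6558 = 0.582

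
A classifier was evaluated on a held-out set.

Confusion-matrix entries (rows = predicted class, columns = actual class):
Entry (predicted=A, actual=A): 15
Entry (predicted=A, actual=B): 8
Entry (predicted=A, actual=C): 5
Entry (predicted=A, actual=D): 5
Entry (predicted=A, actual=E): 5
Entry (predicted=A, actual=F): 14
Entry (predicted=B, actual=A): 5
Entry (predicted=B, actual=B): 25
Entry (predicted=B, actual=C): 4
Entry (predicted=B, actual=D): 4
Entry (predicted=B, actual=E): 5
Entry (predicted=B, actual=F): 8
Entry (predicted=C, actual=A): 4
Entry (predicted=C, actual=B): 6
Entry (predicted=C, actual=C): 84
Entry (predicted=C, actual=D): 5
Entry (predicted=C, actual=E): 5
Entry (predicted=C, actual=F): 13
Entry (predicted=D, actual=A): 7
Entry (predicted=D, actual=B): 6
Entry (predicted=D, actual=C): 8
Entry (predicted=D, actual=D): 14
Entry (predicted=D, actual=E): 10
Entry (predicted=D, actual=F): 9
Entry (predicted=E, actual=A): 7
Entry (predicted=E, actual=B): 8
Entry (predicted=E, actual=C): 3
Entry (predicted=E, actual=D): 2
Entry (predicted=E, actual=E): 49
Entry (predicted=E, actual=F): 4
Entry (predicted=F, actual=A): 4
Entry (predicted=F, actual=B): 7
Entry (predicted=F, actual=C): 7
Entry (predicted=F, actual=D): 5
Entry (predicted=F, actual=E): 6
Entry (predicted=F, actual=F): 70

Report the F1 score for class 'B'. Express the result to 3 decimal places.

F1 score = 2·TP/(2·TP+FP+FN).
B: TP=25, FP=5+4+4+5+8=26, FN=8+6+6+8+7=35 → 50/111 = 0.4505

0.450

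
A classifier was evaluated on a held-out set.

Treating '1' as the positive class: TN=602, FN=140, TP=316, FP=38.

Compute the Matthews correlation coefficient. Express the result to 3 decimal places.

0.668

MCC = (TP·TN − FP·FN) / √((TP+FP)(TP+FN)(TN+FP)(TN+FN))
Numerator = 316·602 − 38·140 = 184912
Denominator = √(354·456·640·742) = √76657029120 = 276870.0582
MCC = 184912 / 276870.0582 = 0.668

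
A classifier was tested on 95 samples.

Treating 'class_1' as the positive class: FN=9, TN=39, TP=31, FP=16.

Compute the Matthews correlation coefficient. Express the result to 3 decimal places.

MCC = (TP·TN − FP·FN) / √((TP+FP)(TP+FN)(TN+FP)(TN+FN))
Numerator = 31·39 − 16·9 = 1065
Denominator = √(47·40·55·48) = √4963200 = 2227.8241
MCC = 1065 / 2227.8241 = 0.478

0.478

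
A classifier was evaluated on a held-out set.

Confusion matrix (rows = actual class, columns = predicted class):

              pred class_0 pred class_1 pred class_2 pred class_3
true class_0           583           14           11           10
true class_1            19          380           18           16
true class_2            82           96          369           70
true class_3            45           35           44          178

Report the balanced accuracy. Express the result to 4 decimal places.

0.7521

Balanced accuracy = mean of per-class recall.
  class_0: recall = 583/618 = 0.94337
  class_1: recall = 380/433 = 0.87760
  class_2: recall = 369/617 = 0.59806
  class_3: recall = 178/302 = 0.58940
Mean = (0.94337 + 0.87760 + 0.59806 + 0.58940) / 4 = 0.7521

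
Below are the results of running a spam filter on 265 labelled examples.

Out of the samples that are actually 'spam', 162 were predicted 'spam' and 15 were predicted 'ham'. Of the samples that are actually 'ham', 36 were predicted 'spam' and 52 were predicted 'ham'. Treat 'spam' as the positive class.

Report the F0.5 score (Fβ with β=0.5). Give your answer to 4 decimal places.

0.8359

Fβ = (1+β²)·TP / ((1+β²)·TP + β²·FN + FP), with β²=1/4
= 1.25·162 / (1.25·162 + 0.25·15 + 36) = 0.8359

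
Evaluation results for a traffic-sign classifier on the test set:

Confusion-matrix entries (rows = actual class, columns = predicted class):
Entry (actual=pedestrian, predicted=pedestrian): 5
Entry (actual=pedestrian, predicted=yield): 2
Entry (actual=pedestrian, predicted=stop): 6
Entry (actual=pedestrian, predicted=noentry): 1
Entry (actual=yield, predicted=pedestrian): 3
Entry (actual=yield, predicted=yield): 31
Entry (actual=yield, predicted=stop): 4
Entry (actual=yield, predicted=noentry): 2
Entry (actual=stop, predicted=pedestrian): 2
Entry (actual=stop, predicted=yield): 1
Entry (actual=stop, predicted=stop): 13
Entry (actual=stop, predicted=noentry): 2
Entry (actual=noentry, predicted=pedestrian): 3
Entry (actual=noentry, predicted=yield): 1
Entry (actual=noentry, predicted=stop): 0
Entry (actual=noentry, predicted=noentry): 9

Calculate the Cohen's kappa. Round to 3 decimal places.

0.545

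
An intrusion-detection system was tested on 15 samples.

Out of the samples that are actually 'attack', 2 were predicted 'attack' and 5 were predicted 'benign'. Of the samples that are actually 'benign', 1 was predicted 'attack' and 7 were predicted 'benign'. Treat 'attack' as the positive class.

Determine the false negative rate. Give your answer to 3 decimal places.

0.714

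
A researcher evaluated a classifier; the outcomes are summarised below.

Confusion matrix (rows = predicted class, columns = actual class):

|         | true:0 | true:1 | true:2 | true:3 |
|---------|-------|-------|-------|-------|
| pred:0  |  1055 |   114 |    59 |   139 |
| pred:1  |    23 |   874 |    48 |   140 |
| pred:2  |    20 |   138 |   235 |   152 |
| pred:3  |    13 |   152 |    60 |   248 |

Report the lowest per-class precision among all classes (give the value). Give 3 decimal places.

0.431

Per-class precision (TP/(TP+FP)):
  0: TP=1055, FP=114+59+139=312 → 1055/1367 = 0.7718
  1: TP=874, FP=23+48+140=211 → 874/1085 = 0.8055
  2: TP=235, FP=20+138+152=310 → 235/545 = 0.4312
  3: TP=248, FP=13+152+60=225 → 248/473 = 0.5243
Lowest is class '2' with precision = 0.431.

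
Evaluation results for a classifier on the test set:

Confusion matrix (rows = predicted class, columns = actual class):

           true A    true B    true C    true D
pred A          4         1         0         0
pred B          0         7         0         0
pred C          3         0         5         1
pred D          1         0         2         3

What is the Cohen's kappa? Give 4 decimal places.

0.6044

Observed agreement pₒ = trace/N = 19/27 = 0.70370
Expected agreement pₑ = Σ (rowᵢ·colᵢ)/N² = (8·5 + 8·7 + 7·9 + 4·6)/27² = 0.25103
κ = (pₒ − pₑ)/(1 − pₑ) = (0.70370 − 0.25103)/(1 − 0.25103) = 0.6044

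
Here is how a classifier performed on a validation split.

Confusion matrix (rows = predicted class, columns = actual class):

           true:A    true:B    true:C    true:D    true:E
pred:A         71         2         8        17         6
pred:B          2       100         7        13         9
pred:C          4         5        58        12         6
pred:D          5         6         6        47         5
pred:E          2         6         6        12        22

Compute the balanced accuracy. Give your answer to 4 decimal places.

Balanced accuracy = mean of per-class recall.
  A: recall = 71/84 = 0.84524
  B: recall = 100/119 = 0.84034
  C: recall = 58/85 = 0.68235
  D: recall = 47/101 = 0.46535
  E: recall = 22/48 = 0.45833
Mean = (0.84524 + 0.84034 + 0.68235 + 0.46535 + 0.45833) / 5 = 0.6583

0.6583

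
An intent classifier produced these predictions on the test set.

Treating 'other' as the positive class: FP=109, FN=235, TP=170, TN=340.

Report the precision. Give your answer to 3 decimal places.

Precision = TP/(TP+FP) = 170/(170+109) = 170/279 = 0.609

0.609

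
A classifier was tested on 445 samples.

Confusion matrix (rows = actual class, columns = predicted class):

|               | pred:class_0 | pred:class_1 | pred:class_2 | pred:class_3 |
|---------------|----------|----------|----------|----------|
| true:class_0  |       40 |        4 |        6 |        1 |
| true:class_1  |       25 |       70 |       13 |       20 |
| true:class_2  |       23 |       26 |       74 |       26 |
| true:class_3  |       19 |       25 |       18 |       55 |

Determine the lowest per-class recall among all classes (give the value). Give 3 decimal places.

0.470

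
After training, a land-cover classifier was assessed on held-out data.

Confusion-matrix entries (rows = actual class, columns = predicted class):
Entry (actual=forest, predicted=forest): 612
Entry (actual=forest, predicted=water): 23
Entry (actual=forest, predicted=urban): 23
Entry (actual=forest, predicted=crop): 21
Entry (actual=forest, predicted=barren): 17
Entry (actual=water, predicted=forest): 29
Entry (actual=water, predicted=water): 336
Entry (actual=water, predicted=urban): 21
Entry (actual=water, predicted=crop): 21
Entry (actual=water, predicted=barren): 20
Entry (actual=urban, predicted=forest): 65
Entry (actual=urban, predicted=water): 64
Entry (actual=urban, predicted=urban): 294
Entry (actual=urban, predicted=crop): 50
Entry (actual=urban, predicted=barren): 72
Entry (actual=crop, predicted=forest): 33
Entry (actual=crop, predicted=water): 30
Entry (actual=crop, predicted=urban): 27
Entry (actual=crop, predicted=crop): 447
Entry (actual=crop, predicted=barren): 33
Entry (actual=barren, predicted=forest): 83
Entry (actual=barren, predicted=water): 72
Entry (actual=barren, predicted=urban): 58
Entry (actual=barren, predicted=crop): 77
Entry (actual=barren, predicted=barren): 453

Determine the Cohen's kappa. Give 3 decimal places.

Observed agreement pₒ = trace/N = 2142/2981 = 0.7186
Expected agreement pₑ = Σ (rowᵢ·colᵢ)/N² = (696·822 + 427·525 + 545·423 + 570·616 + 743·595)/2981² = 0.2048
κ = (pₒ − pₑ)/(1 − pₑ) = (0.7186 − 0.2048)/(1 − 0.2048) = 0.646

0.646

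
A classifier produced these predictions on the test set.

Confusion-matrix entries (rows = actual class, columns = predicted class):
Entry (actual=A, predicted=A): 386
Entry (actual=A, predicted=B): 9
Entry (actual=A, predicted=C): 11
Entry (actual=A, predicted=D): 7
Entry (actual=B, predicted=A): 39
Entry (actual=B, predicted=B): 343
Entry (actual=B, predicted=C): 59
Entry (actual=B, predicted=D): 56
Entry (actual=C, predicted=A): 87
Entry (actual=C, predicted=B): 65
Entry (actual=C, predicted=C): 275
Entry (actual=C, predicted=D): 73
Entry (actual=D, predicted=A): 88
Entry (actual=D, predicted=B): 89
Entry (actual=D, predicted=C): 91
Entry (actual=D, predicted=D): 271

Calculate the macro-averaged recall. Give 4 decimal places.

Per-class recall (TP/(TP+FN)):
  A: TP=386, FN=9+11+7=27 → 386/413 = 0.93462
  B: TP=343, FN=39+59+56=154 → 343/497 = 0.69014
  C: TP=275, FN=87+65+73=225 → 275/500 = 0.55000
  D: TP=271, FN=88+89+91=268 → 271/539 = 0.50278
Macro-recall = mean = (0.93462 + 0.69014 + 0.55000 + 0.50278) / 4 = 0.6694

0.6694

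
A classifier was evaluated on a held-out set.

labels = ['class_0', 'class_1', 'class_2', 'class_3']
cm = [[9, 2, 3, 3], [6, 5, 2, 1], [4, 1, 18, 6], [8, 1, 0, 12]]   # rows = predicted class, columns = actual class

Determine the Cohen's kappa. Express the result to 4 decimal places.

Observed agreement pₒ = trace/N = 44/81 = 0.54321
Expected agreement pₑ = Σ (rowᵢ·colᵢ)/N² = (27·17 + 9·14 + 23·29 + 22·21)/81² = 0.26124
κ = (pₒ − pₑ)/(1 − pₑ) = (0.54321 − 0.26124)/(1 − 0.26124) = 0.3817

0.3817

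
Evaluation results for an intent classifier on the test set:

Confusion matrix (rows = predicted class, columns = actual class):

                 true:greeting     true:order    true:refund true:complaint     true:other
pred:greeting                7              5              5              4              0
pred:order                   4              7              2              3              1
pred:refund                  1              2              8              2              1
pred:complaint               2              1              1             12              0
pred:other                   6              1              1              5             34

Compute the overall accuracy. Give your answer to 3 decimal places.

Accuracy = trace / total = (7+7+8+12+34=68) / 115 = 68/115 = 0.591

0.591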